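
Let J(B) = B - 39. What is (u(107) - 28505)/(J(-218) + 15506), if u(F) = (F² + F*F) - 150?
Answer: -1919/5083 ≈ -0.37753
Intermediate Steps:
u(F) = -150 + 2*F² (u(F) = (F² + F²) - 150 = 2*F² - 150 = -150 + 2*F²)
J(B) = -39 + B
(u(107) - 28505)/(J(-218) + 15506) = ((-150 + 2*107²) - 28505)/((-39 - 218) + 15506) = ((-150 + 2*11449) - 28505)/(-257 + 15506) = ((-150 + 22898) - 28505)/15249 = (22748 - 28505)*(1/15249) = -5757*1/15249 = -1919/5083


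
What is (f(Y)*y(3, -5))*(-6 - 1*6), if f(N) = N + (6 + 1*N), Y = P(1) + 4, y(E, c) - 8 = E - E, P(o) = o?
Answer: -1536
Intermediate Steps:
y(E, c) = 8 (y(E, c) = 8 + (E - E) = 8 + 0 = 8)
Y = 5 (Y = 1 + 4 = 5)
f(N) = 6 + 2*N (f(N) = N + (6 + N) = 6 + 2*N)
(f(Y)*y(3, -5))*(-6 - 1*6) = ((6 + 2*5)*8)*(-6 - 1*6) = ((6 + 10)*8)*(-6 - 6) = (16*8)*(-12) = 128*(-12) = -1536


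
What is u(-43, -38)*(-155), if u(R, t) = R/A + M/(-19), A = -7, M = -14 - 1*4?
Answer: -146165/133 ≈ -1099.0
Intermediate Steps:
M = -18 (M = -14 - 4 = -18)
u(R, t) = 18/19 - R/7 (u(R, t) = R/(-7) - 18/(-19) = R*(-⅐) - 18*(-1/19) = -R/7 + 18/19 = 18/19 - R/7)
u(-43, -38)*(-155) = (18/19 - ⅐*(-43))*(-155) = (18/19 + 43/7)*(-155) = (943/133)*(-155) = -146165/133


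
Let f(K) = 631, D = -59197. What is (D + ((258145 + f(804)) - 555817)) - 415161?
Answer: -771399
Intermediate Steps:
(D + ((258145 + f(804)) - 555817)) - 415161 = (-59197 + ((258145 + 631) - 555817)) - 415161 = (-59197 + (258776 - 555817)) - 415161 = (-59197 - 297041) - 415161 = -356238 - 415161 = -771399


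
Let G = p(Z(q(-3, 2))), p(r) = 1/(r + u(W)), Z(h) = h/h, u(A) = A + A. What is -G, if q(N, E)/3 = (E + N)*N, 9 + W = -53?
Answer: 1/123 ≈ 0.0081301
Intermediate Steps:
W = -62 (W = -9 - 53 = -62)
q(N, E) = 3*N*(E + N) (q(N, E) = 3*((E + N)*N) = 3*(N*(E + N)) = 3*N*(E + N))
u(A) = 2*A
Z(h) = 1
p(r) = 1/(-124 + r) (p(r) = 1/(r + 2*(-62)) = 1/(r - 124) = 1/(-124 + r))
G = -1/123 (G = 1/(-124 + 1) = 1/(-123) = -1/123 ≈ -0.0081301)
-G = -1*(-1/123) = 1/123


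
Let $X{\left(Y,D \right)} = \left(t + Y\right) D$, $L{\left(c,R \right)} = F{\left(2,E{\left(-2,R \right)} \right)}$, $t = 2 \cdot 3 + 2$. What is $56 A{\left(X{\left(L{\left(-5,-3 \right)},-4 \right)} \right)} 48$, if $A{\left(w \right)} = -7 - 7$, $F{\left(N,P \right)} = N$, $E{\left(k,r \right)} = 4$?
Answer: $-37632$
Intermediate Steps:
$t = 8$ ($t = 6 + 2 = 8$)
$L{\left(c,R \right)} = 2$
$X{\left(Y,D \right)} = D \left(8 + Y\right)$ ($X{\left(Y,D \right)} = \left(8 + Y\right) D = D \left(8 + Y\right)$)
$A{\left(w \right)} = -14$ ($A{\left(w \right)} = -7 - 7 = -14$)
$56 A{\left(X{\left(L{\left(-5,-3 \right)},-4 \right)} \right)} 48 = 56 \left(-14\right) 48 = \left(-784\right) 48 = -37632$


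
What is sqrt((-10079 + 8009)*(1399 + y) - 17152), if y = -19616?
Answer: sqrt(37692038) ≈ 6139.4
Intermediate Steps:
sqrt((-10079 + 8009)*(1399 + y) - 17152) = sqrt((-10079 + 8009)*(1399 - 19616) - 17152) = sqrt(-2070*(-18217) - 17152) = sqrt(37709190 - 17152) = sqrt(37692038)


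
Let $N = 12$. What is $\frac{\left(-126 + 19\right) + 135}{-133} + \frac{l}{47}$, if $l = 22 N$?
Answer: $\frac{4828}{893} \approx 5.4065$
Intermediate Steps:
$l = 264$ ($l = 22 \cdot 12 = 264$)
$\frac{\left(-126 + 19\right) + 135}{-133} + \frac{l}{47} = \frac{\left(-126 + 19\right) + 135}{-133} + \frac{264}{47} = \left(-107 + 135\right) \left(- \frac{1}{133}\right) + 264 \cdot \frac{1}{47} = 28 \left(- \frac{1}{133}\right) + \frac{264}{47} = - \frac{4}{19} + \frac{264}{47} = \frac{4828}{893}$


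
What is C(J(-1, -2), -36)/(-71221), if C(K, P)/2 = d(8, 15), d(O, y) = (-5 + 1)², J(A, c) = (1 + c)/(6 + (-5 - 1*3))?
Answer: -32/71221 ≈ -0.00044931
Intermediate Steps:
J(A, c) = -½ - c/2 (J(A, c) = (1 + c)/(6 + (-5 - 3)) = (1 + c)/(6 - 8) = (1 + c)/(-2) = (1 + c)*(-½) = -½ - c/2)
d(O, y) = 16 (d(O, y) = (-4)² = 16)
C(K, P) = 32 (C(K, P) = 2*16 = 32)
C(J(-1, -2), -36)/(-71221) = 32/(-71221) = 32*(-1/71221) = -32/71221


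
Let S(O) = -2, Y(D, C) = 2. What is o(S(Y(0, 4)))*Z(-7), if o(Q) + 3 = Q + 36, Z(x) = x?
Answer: -217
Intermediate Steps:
o(Q) = 33 + Q (o(Q) = -3 + (Q + 36) = -3 + (36 + Q) = 33 + Q)
o(S(Y(0, 4)))*Z(-7) = (33 - 2)*(-7) = 31*(-7) = -217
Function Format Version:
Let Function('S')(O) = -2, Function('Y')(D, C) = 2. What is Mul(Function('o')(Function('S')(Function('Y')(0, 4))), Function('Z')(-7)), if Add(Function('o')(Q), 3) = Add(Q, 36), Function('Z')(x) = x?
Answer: -217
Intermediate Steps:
Function('o')(Q) = Add(33, Q) (Function('o')(Q) = Add(-3, Add(Q, 36)) = Add(-3, Add(36, Q)) = Add(33, Q))
Mul(Function('o')(Function('S')(Function('Y')(0, 4))), Function('Z')(-7)) = Mul(Add(33, -2), -7) = Mul(31, -7) = -217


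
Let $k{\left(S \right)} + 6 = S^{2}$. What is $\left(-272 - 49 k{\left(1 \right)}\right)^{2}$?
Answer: $729$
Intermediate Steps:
$k{\left(S \right)} = -6 + S^{2}$
$\left(-272 - 49 k{\left(1 \right)}\right)^{2} = \left(-272 - 49 \left(-6 + 1^{2}\right)\right)^{2} = \left(-272 - 49 \left(-6 + 1\right)\right)^{2} = \left(-272 - -245\right)^{2} = \left(-272 + 245\right)^{2} = \left(-27\right)^{2} = 729$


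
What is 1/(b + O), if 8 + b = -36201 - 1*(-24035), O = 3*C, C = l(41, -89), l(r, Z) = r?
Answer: -1/12051 ≈ -8.2981e-5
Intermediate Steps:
C = 41
O = 123 (O = 3*41 = 123)
b = -12174 (b = -8 + (-36201 - 1*(-24035)) = -8 + (-36201 + 24035) = -8 - 12166 = -12174)
1/(b + O) = 1/(-12174 + 123) = 1/(-12051) = -1/12051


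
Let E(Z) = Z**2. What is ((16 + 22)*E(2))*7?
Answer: 1064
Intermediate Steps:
((16 + 22)*E(2))*7 = ((16 + 22)*2**2)*7 = (38*4)*7 = 152*7 = 1064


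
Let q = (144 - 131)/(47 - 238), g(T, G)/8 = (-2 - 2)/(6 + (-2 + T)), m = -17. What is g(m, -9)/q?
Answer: -6112/169 ≈ -36.166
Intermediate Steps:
g(T, G) = -32/(4 + T) (g(T, G) = 8*((-2 - 2)/(6 + (-2 + T))) = 8*(-4/(4 + T)) = -32/(4 + T))
q = -13/191 (q = 13/(-191) = 13*(-1/191) = -13/191 ≈ -0.068063)
g(m, -9)/q = (-32/(4 - 17))/(-13/191) = -32/(-13)*(-191/13) = -32*(-1/13)*(-191/13) = (32/13)*(-191/13) = -6112/169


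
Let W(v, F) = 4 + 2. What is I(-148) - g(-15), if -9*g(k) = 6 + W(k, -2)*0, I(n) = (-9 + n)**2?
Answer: 73949/3 ≈ 24650.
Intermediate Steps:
W(v, F) = 6
g(k) = -2/3 (g(k) = -(6 + 6*0)/9 = -(6 + 0)/9 = -1/9*6 = -2/3)
I(-148) - g(-15) = (-9 - 148)**2 - 1*(-2/3) = (-157)**2 + 2/3 = 24649 + 2/3 = 73949/3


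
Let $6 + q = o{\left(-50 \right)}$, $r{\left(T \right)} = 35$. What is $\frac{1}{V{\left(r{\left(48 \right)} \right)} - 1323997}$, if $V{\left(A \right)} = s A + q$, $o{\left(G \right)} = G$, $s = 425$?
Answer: $- \frac{1}{1309178} \approx -7.6384 \cdot 10^{-7}$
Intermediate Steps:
$q = -56$ ($q = -6 - 50 = -56$)
$V{\left(A \right)} = -56 + 425 A$ ($V{\left(A \right)} = 425 A - 56 = -56 + 425 A$)
$\frac{1}{V{\left(r{\left(48 \right)} \right)} - 1323997} = \frac{1}{\left(-56 + 425 \cdot 35\right) - 1323997} = \frac{1}{\left(-56 + 14875\right) - 1323997} = \frac{1}{14819 - 1323997} = \frac{1}{-1309178} = - \frac{1}{1309178}$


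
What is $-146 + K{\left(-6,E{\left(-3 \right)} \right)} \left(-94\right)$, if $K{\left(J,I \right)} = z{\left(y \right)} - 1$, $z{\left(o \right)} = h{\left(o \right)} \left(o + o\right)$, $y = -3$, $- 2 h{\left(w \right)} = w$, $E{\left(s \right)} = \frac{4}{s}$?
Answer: $794$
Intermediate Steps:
$h{\left(w \right)} = - \frac{w}{2}$
$z{\left(o \right)} = - o^{2}$ ($z{\left(o \right)} = - \frac{o}{2} \left(o + o\right) = - \frac{o}{2} \cdot 2 o = - o^{2}$)
$K{\left(J,I \right)} = -10$ ($K{\left(J,I \right)} = - \left(-3\right)^{2} - 1 = \left(-1\right) 9 - 1 = -9 - 1 = -10$)
$-146 + K{\left(-6,E{\left(-3 \right)} \right)} \left(-94\right) = -146 - -940 = -146 + 940 = 794$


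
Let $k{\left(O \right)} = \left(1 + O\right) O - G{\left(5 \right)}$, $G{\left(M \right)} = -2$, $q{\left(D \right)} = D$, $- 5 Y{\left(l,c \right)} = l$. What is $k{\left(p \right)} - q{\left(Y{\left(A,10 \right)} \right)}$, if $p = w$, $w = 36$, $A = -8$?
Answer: $\frac{6662}{5} \approx 1332.4$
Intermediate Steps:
$Y{\left(l,c \right)} = - \frac{l}{5}$
$p = 36$
$k{\left(O \right)} = 2 + O \left(1 + O\right)$ ($k{\left(O \right)} = \left(1 + O\right) O - -2 = O \left(1 + O\right) + 2 = 2 + O \left(1 + O\right)$)
$k{\left(p \right)} - q{\left(Y{\left(A,10 \right)} \right)} = \left(2 + 36 + 36^{2}\right) - \left(- \frac{1}{5}\right) \left(-8\right) = \left(2 + 36 + 1296\right) - \frac{8}{5} = 1334 - \frac{8}{5} = \frac{6662}{5}$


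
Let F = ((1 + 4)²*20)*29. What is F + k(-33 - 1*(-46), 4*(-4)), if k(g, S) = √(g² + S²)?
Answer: 14500 + 5*√17 ≈ 14521.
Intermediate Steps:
k(g, S) = √(S² + g²)
F = 14500 (F = (5²*20)*29 = (25*20)*29 = 500*29 = 14500)
F + k(-33 - 1*(-46), 4*(-4)) = 14500 + √((4*(-4))² + (-33 - 1*(-46))²) = 14500 + √((-16)² + (-33 + 46)²) = 14500 + √(256 + 13²) = 14500 + √(256 + 169) = 14500 + √425 = 14500 + 5*√17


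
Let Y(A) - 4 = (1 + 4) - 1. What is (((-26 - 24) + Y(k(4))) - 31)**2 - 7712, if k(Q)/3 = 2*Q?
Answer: -2383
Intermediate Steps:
k(Q) = 6*Q (k(Q) = 3*(2*Q) = 6*Q)
Y(A) = 8 (Y(A) = 4 + ((1 + 4) - 1) = 4 + (5 - 1) = 4 + 4 = 8)
(((-26 - 24) + Y(k(4))) - 31)**2 - 7712 = (((-26 - 24) + 8) - 31)**2 - 7712 = ((-50 + 8) - 31)**2 - 7712 = (-42 - 31)**2 - 7712 = (-73)**2 - 7712 = 5329 - 7712 = -2383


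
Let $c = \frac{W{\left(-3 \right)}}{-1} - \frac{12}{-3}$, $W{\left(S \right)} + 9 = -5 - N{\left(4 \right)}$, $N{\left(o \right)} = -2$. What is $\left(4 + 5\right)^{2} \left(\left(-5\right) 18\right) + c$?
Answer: $-7274$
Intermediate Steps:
$W{\left(S \right)} = -12$ ($W{\left(S \right)} = -9 - 3 = -12$)
$c = 16$ ($c = - \frac{12}{-1} - \frac{12}{-3} = \left(-12\right) \left(-1\right) - -4 = 12 + 4 = 16$)
$\left(4 + 5\right)^{2} \left(\left(-5\right) 18\right) + c = \left(4 + 5\right)^{2} \left(\left(-5\right) 18\right) + 16 = 9^{2} \left(-90\right) + 16 = 81 \left(-90\right) + 16 = -7290 + 16 = -7274$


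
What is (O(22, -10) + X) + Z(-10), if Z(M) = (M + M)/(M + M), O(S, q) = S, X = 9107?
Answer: 9130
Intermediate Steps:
Z(M) = 1 (Z(M) = (2*M)/((2*M)) = (2*M)*(1/(2*M)) = 1)
(O(22, -10) + X) + Z(-10) = (22 + 9107) + 1 = 9129 + 1 = 9130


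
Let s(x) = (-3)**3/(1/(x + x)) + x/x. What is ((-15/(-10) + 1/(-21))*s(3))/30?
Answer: -1403/180 ≈ -7.7944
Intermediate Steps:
s(x) = 1 - 54*x (s(x) = -27*2*x + 1 = -54*x + 1 = 1 - 54*x)
((-15/(-10) + 1/(-21))*s(3))/30 = ((-15/(-10) + 1/(-21))*(1 - 54*3))/30 = ((-15*(-1/10) + 1*(-1/21))*(1 - 162))*(1/30) = ((3/2 - 1/21)*(-161))*(1/30) = ((61/42)*(-161))*(1/30) = -1403/6*1/30 = -1403/180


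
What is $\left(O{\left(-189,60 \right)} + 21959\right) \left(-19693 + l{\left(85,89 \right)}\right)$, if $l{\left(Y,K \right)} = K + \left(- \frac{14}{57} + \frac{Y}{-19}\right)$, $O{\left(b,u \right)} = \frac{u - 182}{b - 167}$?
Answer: $- \frac{1456270892937}{3382} \approx -4.3059 \cdot 10^{8}$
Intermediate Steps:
$O{\left(b,u \right)} = \frac{-182 + u}{-167 + b}$
$l{\left(Y,K \right)} = - \frac{14}{57} + K - \frac{Y}{19}$ ($l{\left(Y,K \right)} = K + \left(\left(-14\right) \frac{1}{57} + Y \left(- \frac{1}{19}\right)\right) = K - \left(\frac{14}{57} + \frac{Y}{19}\right) = - \frac{14}{57} + K - \frac{Y}{19}$)
$\left(O{\left(-189,60 \right)} + 21959\right) \left(-19693 + l{\left(85,89 \right)}\right) = \left(\frac{-182 + 60}{-167 - 189} + 21959\right) \left(-19693 - - \frac{4804}{57}\right) = \left(\frac{1}{-356} \left(-122\right) + 21959\right) \left(-19693 - - \frac{4804}{57}\right) = \left(\left(- \frac{1}{356}\right) \left(-122\right) + 21959\right) \left(-19693 + \frac{4804}{57}\right) = \left(\frac{61}{178} + 21959\right) \left(- \frac{1117697}{57}\right) = \frac{3908763}{178} \left(- \frac{1117697}{57}\right) = - \frac{1456270892937}{3382}$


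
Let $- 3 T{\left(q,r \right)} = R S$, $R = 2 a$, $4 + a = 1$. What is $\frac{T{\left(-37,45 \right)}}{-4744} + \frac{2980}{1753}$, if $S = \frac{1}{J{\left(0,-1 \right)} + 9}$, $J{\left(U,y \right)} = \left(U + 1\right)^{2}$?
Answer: $\frac{70683847}{41581160} \approx 1.6999$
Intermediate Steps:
$a = -3$ ($a = -4 + 1 = -3$)
$R = -6$ ($R = 2 \left(-3\right) = -6$)
$J{\left(U,y \right)} = \left(1 + U\right)^{2}$
$S = \frac{1}{10}$ ($S = \frac{1}{\left(1 + 0\right)^{2} + 9} = \frac{1}{1^{2} + 9} = \frac{1}{1 + 9} = \frac{1}{10} \approx 0.1$)
$T{\left(q,r \right)} = \frac{1}{5}$ ($T{\left(q,r \right)} = - \frac{\left(-6\right) \frac{1}{10}}{3} = \left(- \frac{1}{3}\right) \left(- \frac{3}{5}\right) = \frac{1}{5}$)
$\frac{T{\left(-37,45 \right)}}{-4744} + \frac{2980}{1753} = \frac{1}{5 \left(-4744\right)} + \frac{2980}{1753} = \frac{1}{5} \left(- \frac{1}{4744}\right) + 2980 \cdot \frac{1}{1753} = - \frac{1}{23720} + \frac{2980}{1753} = \frac{70683847}{41581160}$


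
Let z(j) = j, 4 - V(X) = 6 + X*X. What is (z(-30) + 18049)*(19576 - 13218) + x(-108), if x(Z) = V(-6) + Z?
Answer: 114564656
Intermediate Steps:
V(X) = -2 - X**2 (V(X) = 4 - (6 + X*X) = 4 - (6 + X**2) = 4 + (-6 - X**2) = -2 - X**2)
x(Z) = -38 + Z (x(Z) = (-2 - 1*(-6)**2) + Z = (-2 - 1*36) + Z = (-2 - 36) + Z = -38 + Z)
(z(-30) + 18049)*(19576 - 13218) + x(-108) = (-30 + 18049)*(19576 - 13218) + (-38 - 108) = 18019*6358 - 146 = 114564802 - 146 = 114564656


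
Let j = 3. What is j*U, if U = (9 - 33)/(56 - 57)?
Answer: 72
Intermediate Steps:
U = 24 (U = -24/(-1) = -24*(-1) = 24)
j*U = 3*24 = 72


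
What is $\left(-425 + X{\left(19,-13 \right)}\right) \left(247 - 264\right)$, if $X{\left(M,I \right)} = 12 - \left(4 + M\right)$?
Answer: $7412$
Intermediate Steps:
$X{\left(M,I \right)} = 8 - M$ ($X{\left(M,I \right)} = 12 - \left(4 + M\right) = 8 - M$)
$\left(-425 + X{\left(19,-13 \right)}\right) \left(247 - 264\right) = \left(-425 + \left(8 - 19\right)\right) \left(247 - 264\right) = \left(-425 + \left(8 - 19\right)\right) \left(-17\right) = \left(-425 - 11\right) \left(-17\right) = \left(-436\right) \left(-17\right) = 7412$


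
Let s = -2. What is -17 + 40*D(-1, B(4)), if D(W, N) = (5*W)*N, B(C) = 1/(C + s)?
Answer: -117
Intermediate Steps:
B(C) = 1/(-2 + C) (B(C) = 1/(C - 2) = 1/(-2 + C))
D(W, N) = 5*N*W
-17 + 40*D(-1, B(4)) = -17 + 40*(5*(-1)/(-2 + 4)) = -17 + 40*(5*(-1)/2) = -17 + 40*(5*(1/2)*(-1)) = -17 + 40*(-5/2) = -17 - 100 = -117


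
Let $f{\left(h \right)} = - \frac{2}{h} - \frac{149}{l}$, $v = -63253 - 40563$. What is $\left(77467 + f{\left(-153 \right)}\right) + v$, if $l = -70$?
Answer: $- \frac{282174853}{10710} \approx -26347.0$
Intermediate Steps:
$v = -103816$
$f{\left(h \right)} = \frac{149}{70} - \frac{2}{h}$ ($f{\left(h \right)} = - \frac{2}{h} - \frac{149}{-70} = - \frac{2}{h} - - \frac{149}{70} = - \frac{2}{h} + \frac{149}{70} = \frac{149}{70} - \frac{2}{h}$)
$\left(77467 + f{\left(-153 \right)}\right) + v = \left(77467 + \left(\frac{149}{70} - \frac{2}{-153}\right)\right) - 103816 = \left(77467 + \left(\frac{149}{70} - - \frac{2}{153}\right)\right) - 103816 = \left(77467 + \left(\frac{149}{70} + \frac{2}{153}\right)\right) - 103816 = \left(77467 + \frac{22937}{10710}\right) - 103816 = \frac{829694507}{10710} - 103816 = - \frac{282174853}{10710}$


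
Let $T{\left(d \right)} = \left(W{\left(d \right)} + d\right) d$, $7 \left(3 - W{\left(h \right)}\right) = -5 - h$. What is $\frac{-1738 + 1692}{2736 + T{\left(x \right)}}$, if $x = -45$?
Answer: $- \frac{161}{17091} \approx -0.0094202$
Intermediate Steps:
$W{\left(h \right)} = \frac{26}{7} + \frac{h}{7}$ ($W{\left(h \right)} = 3 - \frac{-5 - h}{7} = 3 + \left(\frac{5}{7} + \frac{h}{7}\right) = \frac{26}{7} + \frac{h}{7}$)
$T{\left(d \right)} = d \left(\frac{26}{7} + \frac{8 d}{7}\right)$ ($T{\left(d \right)} = \left(\left(\frac{26}{7} + \frac{d}{7}\right) + d\right) d = \left(\frac{26}{7} + \frac{8 d}{7}\right) d = d \left(\frac{26}{7} + \frac{8 d}{7}\right)$)
$\frac{-1738 + 1692}{2736 + T{\left(x \right)}} = \frac{-1738 + 1692}{2736 + \frac{2}{7} \left(-45\right) \left(13 + 4 \left(-45\right)\right)} = - \frac{46}{2736 + \frac{2}{7} \left(-45\right) \left(13 - 180\right)} = - \frac{46}{2736 + \frac{2}{7} \left(-45\right) \left(-167\right)} = - \frac{46}{2736 + \frac{15030}{7}} = - \frac{46}{\frac{34182}{7}} = \left(-46\right) \frac{7}{34182} = - \frac{161}{17091}$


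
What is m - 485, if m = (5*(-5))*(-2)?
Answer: -435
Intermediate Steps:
m = 50 (m = -25*(-2) = 50)
m - 485 = 50 - 485 = -435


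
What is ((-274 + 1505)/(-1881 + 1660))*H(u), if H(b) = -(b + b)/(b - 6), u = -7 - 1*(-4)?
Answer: 2462/663 ≈ 3.7134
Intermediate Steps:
u = -3 (u = -7 + 4 = -3)
H(b) = -2*b/(-6 + b)
((-274 + 1505)/(-1881 + 1660))*H(u) = ((-274 + 1505)/(-1881 + 1660))*(-2*(-3)/(-6 - 3)) = (1231/(-221))*(-2*(-3)/(-9)) = (1231*(-1/221))*(-2*(-3)*(-1/9)) = -1231/221*(-2/3) = 2462/663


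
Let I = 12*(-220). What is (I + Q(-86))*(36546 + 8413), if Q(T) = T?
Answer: -122558234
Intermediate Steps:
I = -2640
(I + Q(-86))*(36546 + 8413) = (-2640 - 86)*(36546 + 8413) = -2726*44959 = -122558234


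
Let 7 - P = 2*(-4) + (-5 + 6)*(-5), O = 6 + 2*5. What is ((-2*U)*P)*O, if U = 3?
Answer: -1920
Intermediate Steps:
O = 16 (O = 6 + 10 = 16)
P = 20 (P = 7 - (2*(-4) + (-5 + 6)*(-5)) = 7 - (-8 + 1*(-5)) = 7 - (-8 - 5) = 7 - 1*(-13) = 7 + 13 = 20)
((-2*U)*P)*O = (-2*3*20)*16 = -6*20*16 = -120*16 = -1920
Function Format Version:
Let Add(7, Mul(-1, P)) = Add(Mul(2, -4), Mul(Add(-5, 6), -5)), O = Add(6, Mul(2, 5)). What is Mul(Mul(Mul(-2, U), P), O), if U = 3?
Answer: -1920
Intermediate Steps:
O = 16 (O = Add(6, 10) = 16)
P = 20 (P = Add(7, Mul(-1, Add(Mul(2, -4), Mul(Add(-5, 6), -5)))) = Add(7, Mul(-1, Add(-8, Mul(1, -5)))) = Add(7, Mul(-1, Add(-8, -5))) = Add(7, Mul(-1, -13)) = Add(7, 13) = 20)
Mul(Mul(Mul(-2, U), P), O) = Mul(Mul(Mul(-2, 3), 20), 16) = Mul(Mul(-6, 20), 16) = Mul(-120, 16) = -1920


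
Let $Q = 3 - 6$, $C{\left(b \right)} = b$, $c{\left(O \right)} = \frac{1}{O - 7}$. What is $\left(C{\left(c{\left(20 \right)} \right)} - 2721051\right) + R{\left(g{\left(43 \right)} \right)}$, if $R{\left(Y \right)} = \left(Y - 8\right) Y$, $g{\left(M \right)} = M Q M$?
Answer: $\frac{365202943}{13} \approx 2.8093 \cdot 10^{7}$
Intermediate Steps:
$c{\left(O \right)} = \frac{1}{-7 + O}$
$Q = -3$ ($Q = 3 - 6 = -3$)
$g{\left(M \right)} = - 3 M^{2}$ ($g{\left(M \right)} = M \left(-3\right) M = - 3 M M = - 3 M^{2}$)
$R{\left(Y \right)} = Y \left(-8 + Y\right)$ ($R{\left(Y \right)} = \left(-8 + Y\right) Y = Y \left(-8 + Y\right)$)
$\left(C{\left(c{\left(20 \right)} \right)} - 2721051\right) + R{\left(g{\left(43 \right)} \right)} = \left(\frac{1}{-7 + 20} - 2721051\right) + - 3 \cdot 43^{2} \left(-8 - 3 \cdot 43^{2}\right) = \left(\frac{1}{13} - 2721051\right) + \left(-3\right) 1849 \left(-8 - 5547\right) = \left(\frac{1}{13} - 2721051\right) - 5547 \left(-8 - 5547\right) = - \frac{35373662}{13} - -30813585 = - \frac{35373662}{13} + 30813585 = \frac{365202943}{13}$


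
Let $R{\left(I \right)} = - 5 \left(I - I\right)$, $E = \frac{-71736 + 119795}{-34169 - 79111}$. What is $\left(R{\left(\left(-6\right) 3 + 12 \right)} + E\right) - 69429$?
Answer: $- \frac{7864965179}{113280} \approx -69429.0$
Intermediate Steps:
$E = - \frac{48059}{113280}$ ($E = \frac{48059}{-113280} = 48059 \left(- \frac{1}{113280}\right) = - \frac{48059}{113280} \approx -0.42425$)
$R{\left(I \right)} = 0$ ($R{\left(I \right)} = \left(-5\right) 0 = 0$)
$\left(R{\left(\left(-6\right) 3 + 12 \right)} + E\right) - 69429 = \left(0 - \frac{48059}{113280}\right) - 69429 = - \frac{48059}{113280} + \left(-93481 + 24052\right) = - \frac{48059}{113280} - 69429 = - \frac{7864965179}{113280}$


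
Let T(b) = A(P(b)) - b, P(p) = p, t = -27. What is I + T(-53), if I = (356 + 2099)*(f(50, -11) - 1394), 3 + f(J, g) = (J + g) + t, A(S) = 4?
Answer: -3400118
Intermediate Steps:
f(J, g) = -30 + J + g (f(J, g) = -3 + ((J + g) - 27) = -3 + (-27 + J + g) = -30 + J + g)
T(b) = 4 - b
I = -3400175 (I = (356 + 2099)*((-30 + 50 - 11) - 1394) = 2455*(9 - 1394) = 2455*(-1385) = -3400175)
I + T(-53) = -3400175 + (4 - 1*(-53)) = -3400175 + (4 + 53) = -3400175 + 57 = -3400118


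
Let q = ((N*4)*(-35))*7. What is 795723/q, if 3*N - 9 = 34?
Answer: -2387169/42140 ≈ -56.648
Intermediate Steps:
N = 43/3 (N = 3 + (⅓)*34 = 3 + 34/3 = 43/3 ≈ 14.333)
q = -42140/3 (q = (((43/3)*4)*(-35))*7 = ((172/3)*(-35))*7 = -6020/3*7 = -42140/3 ≈ -14047.)
795723/q = 795723/(-42140/3) = 795723*(-3/42140) = -2387169/42140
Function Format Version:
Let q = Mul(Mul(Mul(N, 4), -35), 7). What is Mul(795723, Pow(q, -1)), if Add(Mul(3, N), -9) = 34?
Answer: Rational(-2387169, 42140) ≈ -56.648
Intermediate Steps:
N = Rational(43, 3) (N = Add(3, Mul(Rational(1, 3), 34)) = Add(3, Rational(34, 3)) = Rational(43, 3) ≈ 14.333)
q = Rational(-42140, 3) (q = Mul(Mul(Mul(Rational(43, 3), 4), -35), 7) = Mul(Mul(Rational(172, 3), -35), 7) = Mul(Rational(-6020, 3), 7) = Rational(-42140, 3) ≈ -14047.)
Mul(795723, Pow(q, -1)) = Mul(795723, Pow(Rational(-42140, 3), -1)) = Mul(795723, Rational(-3, 42140)) = Rational(-2387169, 42140)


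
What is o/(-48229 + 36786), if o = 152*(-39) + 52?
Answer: 5876/11443 ≈ 0.51350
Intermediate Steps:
o = -5876 (o = -5928 + 52 = -5876)
o/(-48229 + 36786) = -5876/(-48229 + 36786) = -5876/(-11443) = -5876*(-1/11443) = 5876/11443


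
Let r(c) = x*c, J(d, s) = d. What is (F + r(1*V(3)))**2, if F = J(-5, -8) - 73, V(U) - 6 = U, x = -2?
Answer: 9216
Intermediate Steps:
V(U) = 6 + U
r(c) = -2*c
F = -78 (F = -5 - 73 = -78)
(F + r(1*V(3)))**2 = (-78 - 2*(6 + 3))**2 = (-78 - 2*9)**2 = (-78 - 18)**2 = (-96)**2 = 9216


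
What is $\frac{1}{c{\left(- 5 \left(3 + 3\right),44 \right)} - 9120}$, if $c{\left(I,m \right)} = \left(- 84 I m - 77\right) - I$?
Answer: $\frac{1}{101713} \approx 9.8316 \cdot 10^{-6}$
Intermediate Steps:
$c{\left(I,m \right)} = -77 - I - 84 I m$ ($c{\left(I,m \right)} = \left(- 84 I m - 77\right) - I = \left(-77 - 84 I m\right) - I = -77 - I - 84 I m$)
$\frac{1}{c{\left(- 5 \left(3 + 3\right),44 \right)} - 9120} = \frac{1}{\left(-77 - - 5 \left(3 + 3\right) - 84 \left(- 5 \left(3 + 3\right)\right) 44\right) - 9120} = \frac{1}{\left(-77 - \left(-5\right) 6 - 84 \left(\left(-5\right) 6\right) 44\right) - 9120} = \frac{1}{\left(-77 - -30 - \left(-2520\right) 44\right) - 9120} = \frac{1}{\left(-77 + 30 + 110880\right) - 9120} = \frac{1}{110833 - 9120} = \frac{1}{101713}$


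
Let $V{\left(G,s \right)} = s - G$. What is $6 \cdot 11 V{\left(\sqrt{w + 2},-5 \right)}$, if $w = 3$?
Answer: $-330 - 66 \sqrt{5} \approx -477.58$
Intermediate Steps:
$6 \cdot 11 V{\left(\sqrt{w + 2},-5 \right)} = 6 \cdot 11 \left(-5 - \sqrt{3 + 2}\right) = 66 \left(-5 - \sqrt{5}\right) = -330 - 66 \sqrt{5}$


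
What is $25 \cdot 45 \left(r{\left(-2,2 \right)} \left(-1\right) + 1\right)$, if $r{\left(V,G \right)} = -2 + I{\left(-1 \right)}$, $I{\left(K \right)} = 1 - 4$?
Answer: $6750$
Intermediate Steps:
$I{\left(K \right)} = -3$ ($I{\left(K \right)} = 1 - 4 = -3$)
$r{\left(V,G \right)} = -5$ ($r{\left(V,G \right)} = -2 - 3 = -5$)
$25 \cdot 45 \left(r{\left(-2,2 \right)} \left(-1\right) + 1\right) = 25 \cdot 45 \left(\left(-5\right) \left(-1\right) + 1\right) = 1125 \left(5 + 1\right) = 1125 \cdot 6 = 6750$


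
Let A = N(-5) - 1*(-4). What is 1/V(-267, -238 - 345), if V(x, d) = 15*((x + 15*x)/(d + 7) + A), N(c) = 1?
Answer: 4/745 ≈ 0.0053691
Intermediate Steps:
A = 5 (A = 1 - 1*(-4) = 1 + 4 = 5)
V(x, d) = 75 + 240*x/(7 + d) (V(x, d) = 15*((x + 15*x)/(d + 7) + 5) = 15*((16*x)/(7 + d) + 5) = 15*(16*x/(7 + d) + 5) = 15*(5 + 16*x/(7 + d)) = 75 + 240*x/(7 + d))
1/V(-267, -238 - 345) = 1/(15*(35 + 5*(-238 - 345) + 16*(-267))/(7 + (-238 - 345))) = 1/(15*(35 + 5*(-583) - 4272)/(7 - 583)) = 1/(15*(35 - 2915 - 4272)/(-576)) = 1/(15*(-1/576)*(-7152)) = 1/(745/4) = 4/745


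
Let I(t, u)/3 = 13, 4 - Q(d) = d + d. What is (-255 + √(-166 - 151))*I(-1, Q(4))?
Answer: -9945 + 39*I*√317 ≈ -9945.0 + 694.38*I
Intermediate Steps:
Q(d) = 4 - 2*d (Q(d) = 4 - (d + d) = 4 - 2*d)
I(t, u) = 39 (I(t, u) = 3*13 = 39)
(-255 + √(-166 - 151))*I(-1, Q(4)) = (-255 + √(-166 - 151))*39 = (-255 + √(-317))*39 = (-255 + I*√317)*39 = -9945 + 39*I*√317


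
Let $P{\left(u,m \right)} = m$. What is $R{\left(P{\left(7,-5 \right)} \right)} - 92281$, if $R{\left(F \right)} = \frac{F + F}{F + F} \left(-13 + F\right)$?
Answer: $-92299$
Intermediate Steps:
$R{\left(F \right)} = -13 + F$ ($R{\left(F \right)} = \frac{2 F}{2 F} \left(-13 + F\right) = 2 F \frac{1}{2 F} \left(-13 + F\right) = 1 \left(-13 + F\right) = -13 + F$)
$R{\left(P{\left(7,-5 \right)} \right)} - 92281 = \left(-13 - 5\right) - 92281 = -18 - 92281 = -92299$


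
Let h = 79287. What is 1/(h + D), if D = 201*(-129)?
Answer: 1/53358 ≈ 1.8741e-5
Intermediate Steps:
D = -25929
1/(h + D) = 1/(79287 - 25929) = 1/53358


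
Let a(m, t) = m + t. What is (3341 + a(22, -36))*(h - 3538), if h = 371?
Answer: -10536609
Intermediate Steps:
(3341 + a(22, -36))*(h - 3538) = (3341 + (22 - 36))*(371 - 3538) = (3341 - 14)*(-3167) = 3327*(-3167) = -10536609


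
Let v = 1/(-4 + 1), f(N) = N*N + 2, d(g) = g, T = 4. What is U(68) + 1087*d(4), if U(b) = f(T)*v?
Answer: 4342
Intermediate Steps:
f(N) = 2 + N**2 (f(N) = N**2 + 2 = 2 + N**2)
v = -1/3 (v = 1/(-3) = -1/3 ≈ -0.33333)
U(b) = -6 (U(b) = (2 + 4**2)*(-1/3) = (2 + 16)*(-1/3) = 18*(-1/3) = -6)
U(68) + 1087*d(4) = -6 + 1087*4 = -6 + 4348 = 4342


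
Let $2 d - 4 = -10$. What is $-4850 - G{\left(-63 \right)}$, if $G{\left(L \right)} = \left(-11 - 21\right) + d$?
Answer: $-4815$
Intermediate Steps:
$d = -3$ ($d = 2 + \frac{1}{2} \left(-10\right) = 2 - 5 = -3$)
$G{\left(L \right)} = -35$ ($G{\left(L \right)} = \left(-11 - 21\right) - 3 = -32 - 3 = -35$)
$-4850 - G{\left(-63 \right)} = -4850 - -35 = -4850 + 35 = -4815$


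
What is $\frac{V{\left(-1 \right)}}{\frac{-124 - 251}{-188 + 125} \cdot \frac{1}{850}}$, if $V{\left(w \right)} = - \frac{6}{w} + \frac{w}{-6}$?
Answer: $\frac{4403}{5} \approx 880.6$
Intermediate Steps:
$V{\left(w \right)} = - \frac{6}{w} - \frac{w}{6}$ ($V{\left(w \right)} = - \frac{6}{w} + w \left(- \frac{1}{6}\right) = - \frac{6}{w} - \frac{w}{6}$)
$\frac{V{\left(-1 \right)}}{\frac{-124 - 251}{-188 + 125} \cdot \frac{1}{850}} = \frac{- \frac{6}{-1} - - \frac{1}{6}}{\frac{-124 - 251}{-188 + 125} \cdot \frac{1}{850}} = \frac{\left(-6\right) \left(-1\right) + \frac{1}{6}}{- \frac{375}{-63} \cdot \frac{1}{850}} = \frac{6 + \frac{1}{6}}{\left(-375\right) \left(- \frac{1}{63}\right) \frac{1}{850}} = \frac{37}{6 \cdot \frac{125}{21} \cdot \frac{1}{850}} = \frac{37}{6 \cdot \frac{5}{714}} = \frac{37}{6} \cdot \frac{714}{5} = \frac{4403}{5}$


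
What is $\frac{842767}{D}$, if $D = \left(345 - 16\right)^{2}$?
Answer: $\frac{842767}{108241} \approx 7.786$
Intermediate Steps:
$D = 108241$ ($D = 329^{2} = 108241$)
$\frac{842767}{D} = \frac{842767}{108241}$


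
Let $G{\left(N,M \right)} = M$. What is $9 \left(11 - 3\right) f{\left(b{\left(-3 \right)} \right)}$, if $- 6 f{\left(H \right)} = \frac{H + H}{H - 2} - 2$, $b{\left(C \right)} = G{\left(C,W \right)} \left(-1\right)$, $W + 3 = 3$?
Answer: $24$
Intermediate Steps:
$W = 0$ ($W = -3 + 3 = 0$)
$b{\left(C \right)} = 0$ ($b{\left(C \right)} = 0 \left(-1\right) = 0$)
$f{\left(H \right)} = \frac{1}{3} - \frac{H}{3 \left(-2 + H\right)}$ ($f{\left(H \right)} = - \frac{\frac{H + H}{H - 2} - 2}{6} = - \frac{\frac{2 H}{-2 + H} - 2}{6} = - \frac{-2 + \frac{2 H}{-2 + H}}{6} = \frac{1}{3} - \frac{H}{3 \left(-2 + H\right)}$)
$9 \left(11 - 3\right) f{\left(b{\left(-3 \right)} \right)} = 9 \left(11 - 3\right) \left(- \frac{2}{-6 + 3 \cdot 0}\right) = 9 \cdot 8 \left(- \frac{2}{-6 + 0}\right) = 72 \left(- \frac{2}{-6}\right) = 72 \left(\left(-2\right) \left(- \frac{1}{6}\right)\right) = 72 \cdot \frac{1}{3} = 24$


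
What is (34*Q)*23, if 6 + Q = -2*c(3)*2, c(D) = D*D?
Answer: -32844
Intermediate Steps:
c(D) = D²
Q = -42 (Q = -6 - 2*3²*2 = -6 - 2*9*2 = -6 - 18*2 = -6 - 36 = -42)
(34*Q)*23 = (34*(-42))*23 = -1428*23 = -32844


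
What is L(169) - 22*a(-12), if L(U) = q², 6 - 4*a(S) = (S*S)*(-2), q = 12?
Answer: -1473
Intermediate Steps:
a(S) = 3/2 + S²/2 (a(S) = 3/2 - S*S*(-2)/4 = 3/2 - S²*(-2)/4 = 3/2 - (-1)*S²/2 = 3/2 + S²/2)
L(U) = 144 (L(U) = 12² = 144)
L(169) - 22*a(-12) = 144 - 22*(3/2 + (½)*(-12)²) = 144 - 22*(3/2 + (½)*144) = 144 - 22*(3/2 + 72) = 144 - 22*147/2 = 144 - 1*1617 = 144 - 1617 = -1473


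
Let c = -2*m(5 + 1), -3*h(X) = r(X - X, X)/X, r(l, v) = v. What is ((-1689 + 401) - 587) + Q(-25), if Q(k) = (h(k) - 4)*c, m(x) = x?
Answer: -1823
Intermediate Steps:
h(X) = -⅓ (h(X) = -X/(3*X) = -⅓*1 = -⅓)
c = -12 (c = -2*(5 + 1) = -2*6 = -12)
Q(k) = 52 (Q(k) = (-⅓ - 4)*(-12) = -13/3*(-12) = 52)
((-1689 + 401) - 587) + Q(-25) = ((-1689 + 401) - 587) + 52 = (-1288 - 587) + 52 = -1875 + 52 = -1823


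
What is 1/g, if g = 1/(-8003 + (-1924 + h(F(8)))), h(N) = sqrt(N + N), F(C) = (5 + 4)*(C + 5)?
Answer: -9927 + 3*sqrt(26) ≈ -9911.7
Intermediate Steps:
F(C) = 45 + 9*C (F(C) = 9*(5 + C) = 45 + 9*C)
h(N) = sqrt(2)*sqrt(N) (h(N) = sqrt(2*N) = sqrt(2)*sqrt(N))
g = 1/(-9927 + 3*sqrt(26)) (g = 1/(-8003 + (-1924 + sqrt(2)*sqrt(45 + 9*8))) = 1/(-8003 + (-1924 + sqrt(2)*sqrt(45 + 72))) = 1/(-8003 + (-1924 + sqrt(2)*sqrt(117))) = 1/(-8003 + (-1924 + sqrt(2)*(3*sqrt(13)))) = 1/(-8003 + (-1924 + 3*sqrt(26))) = 1/(-9927 + 3*sqrt(26)) ≈ -0.00010089)
1/g = 1/(-1103/10949455 - sqrt(26)/32848365)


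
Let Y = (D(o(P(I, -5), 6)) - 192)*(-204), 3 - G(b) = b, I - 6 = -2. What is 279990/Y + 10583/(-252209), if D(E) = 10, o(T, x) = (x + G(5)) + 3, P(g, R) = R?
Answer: 688461493/91804076 ≈ 7.4992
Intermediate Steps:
I = 4 (I = 6 - 2 = 4)
G(b) = 3 - b
o(T, x) = 1 + x (o(T, x) = (x + (3 - 1*5)) + 3 = (x + (3 - 5)) + 3 = (x - 2) + 3 = (-2 + x) + 3 = 1 + x)
Y = 37128 (Y = (10 - 192)*(-204) = -182*(-204) = 37128)
279990/Y + 10583/(-252209) = 279990/37128 + 10583/(-252209) = 279990*(1/37128) + 10583*(-1/252209) = 2745/364 - 10583/252209 = 688461493/91804076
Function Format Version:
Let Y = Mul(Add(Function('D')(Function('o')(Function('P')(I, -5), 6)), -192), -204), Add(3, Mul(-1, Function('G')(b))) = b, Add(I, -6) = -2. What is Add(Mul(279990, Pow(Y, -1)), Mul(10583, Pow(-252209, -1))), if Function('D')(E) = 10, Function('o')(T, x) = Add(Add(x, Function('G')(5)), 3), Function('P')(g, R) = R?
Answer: Rational(688461493, 91804076) ≈ 7.4992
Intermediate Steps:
I = 4 (I = Add(6, -2) = 4)
Function('G')(b) = Add(3, Mul(-1, b))
Function('o')(T, x) = Add(1, x) (Function('o')(T, x) = Add(Add(x, Add(3, Mul(-1, 5))), 3) = Add(Add(x, Add(3, -5)), 3) = Add(Add(x, -2), 3) = Add(Add(-2, x), 3) = Add(1, x))
Y = 37128 (Y = Mul(Add(10, -192), -204) = Mul(-182, -204) = 37128)
Add(Mul(279990, Pow(Y, -1)), Mul(10583, Pow(-252209, -1))) = Add(Mul(279990, Pow(37128, -1)), Mul(10583, Pow(-252209, -1))) = Add(Mul(279990, Rational(1, 37128)), Mul(10583, Rational(-1, 252209))) = Add(Rational(2745, 364), Rational(-10583, 252209)) = Rational(688461493, 91804076)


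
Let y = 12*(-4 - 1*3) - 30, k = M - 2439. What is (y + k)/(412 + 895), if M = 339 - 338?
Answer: -2552/1307 ≈ -1.9526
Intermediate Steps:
M = 1
k = -2438 (k = 1 - 2439 = -2438)
y = -114 (y = 12*(-4 - 3) - 30 = 12*(-7) - 30 = -84 - 30 = -114)
(y + k)/(412 + 895) = (-114 - 2438)/(412 + 895) = -2552/1307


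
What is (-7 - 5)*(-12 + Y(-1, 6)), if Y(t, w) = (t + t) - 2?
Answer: 192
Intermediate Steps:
Y(t, w) = -2 + 2*t (Y(t, w) = 2*t - 2 = -2 + 2*t)
(-7 - 5)*(-12 + Y(-1, 6)) = (-7 - 5)*(-12 + (-2 + 2*(-1))) = -12*(-12 + (-2 - 2)) = -12*(-12 - 4) = -12*(-16) = 192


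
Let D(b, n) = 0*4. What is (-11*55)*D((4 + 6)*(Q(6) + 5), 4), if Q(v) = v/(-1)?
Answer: 0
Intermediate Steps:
Q(v) = -v (Q(v) = v*(-1) = -v)
D(b, n) = 0
(-11*55)*D((4 + 6)*(Q(6) + 5), 4) = -11*55*0 = -605*0 = 0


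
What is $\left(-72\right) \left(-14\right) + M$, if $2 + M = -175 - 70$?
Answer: $761$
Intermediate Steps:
$M = -247$ ($M = -2 - 245 = -247$)
$\left(-72\right) \left(-14\right) + M = \left(-72\right) \left(-14\right) - 247 = 1008 - 247 = 761$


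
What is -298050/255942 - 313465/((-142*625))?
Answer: 25247381/10664250 ≈ 2.3675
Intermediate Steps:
-298050/255942 - 313465/((-142*625)) = -298050*1/255942 - 313465/(-88750) = -49675/42657 - 313465*(-1/88750) = -49675/42657 + 883/250 = 25247381/10664250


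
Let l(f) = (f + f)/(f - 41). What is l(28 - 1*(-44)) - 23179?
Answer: -718405/31 ≈ -23174.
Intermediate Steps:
l(f) = 2*f/(-41 + f) (l(f) = (2*f)/(-41 + f) = 2*f/(-41 + f))
l(28 - 1*(-44)) - 23179 = 2*(28 - 1*(-44))/(-41 + (28 - 1*(-44))) - 23179 = 2*(28 + 44)/(-41 + (28 + 44)) - 23179 = 2*72/(-41 + 72) - 23179 = 2*72/31 - 23179 = 2*72*(1/31) - 23179 = 144/31 - 23179 = -718405/31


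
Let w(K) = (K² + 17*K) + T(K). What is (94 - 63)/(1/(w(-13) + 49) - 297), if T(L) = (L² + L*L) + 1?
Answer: -10416/99791 ≈ -0.10438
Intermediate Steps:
T(L) = 1 + 2*L² (T(L) = (L² + L²) + 1 = 2*L² + 1 = 1 + 2*L²)
w(K) = 1 + 3*K² + 17*K (w(K) = (K² + 17*K) + (1 + 2*K²) = 1 + 3*K² + 17*K)
(94 - 63)/(1/(w(-13) + 49) - 297) = (94 - 63)/(1/((1 + 3*(-13)² + 17*(-13)) + 49) - 297) = 31/(1/((1 + 3*169 - 221) + 49) - 297) = 31/(1/((1 + 507 - 221) + 49) - 297) = 31/(1/(287 + 49) - 297) = 31/(1/336 - 297) = 31/(-99791/336) = 31*(-336/99791) = -10416/99791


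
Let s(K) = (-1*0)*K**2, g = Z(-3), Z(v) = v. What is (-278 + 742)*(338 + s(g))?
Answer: 156832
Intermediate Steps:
g = -3
s(K) = 0 (s(K) = 0*K**2 = 0)
(-278 + 742)*(338 + s(g)) = (-278 + 742)*(338 + 0) = 464*338 = 156832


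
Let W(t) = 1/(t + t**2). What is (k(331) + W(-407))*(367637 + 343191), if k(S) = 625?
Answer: 36705825472914/82621 ≈ 4.4427e+8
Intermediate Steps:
(k(331) + W(-407))*(367637 + 343191) = (625 + 1/((-407)*(1 - 407)))*(367637 + 343191) = (625 - 1/407/(-406))*710828 = (625 - 1/407*(-1/406))*710828 = (625 + 1/165242)*710828 = (103276251/165242)*710828 = 36705825472914/82621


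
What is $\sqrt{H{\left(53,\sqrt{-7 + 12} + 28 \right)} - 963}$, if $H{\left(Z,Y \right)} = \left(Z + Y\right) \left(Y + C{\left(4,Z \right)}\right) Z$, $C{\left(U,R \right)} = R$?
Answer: $\sqrt{347035 + 8586 \sqrt{5}} \approx 605.17$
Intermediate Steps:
$H{\left(Z,Y \right)} = Z \left(Y + Z\right)^{2}$ ($H{\left(Z,Y \right)} = \left(Z + Y\right) \left(Y + Z\right) Z = \left(Y + Z\right) \left(Y + Z\right) Z = \left(Y + Z\right)^{2} Z = Z \left(Y + Z\right)^{2}$)
$\sqrt{H{\left(53,\sqrt{-7 + 12} + 28 \right)} - 963} = \sqrt{53 \left(\left(\sqrt{-7 + 12} + 28\right)^{2} + 53^{2} + 2 \left(\sqrt{-7 + 12} + 28\right) 53\right) - 963} = \sqrt{53 \left(\left(\sqrt{5} + 28\right)^{2} + 2809 + 2 \left(\sqrt{5} + 28\right) 53\right) - 963} = \sqrt{53 \left(\left(28 + \sqrt{5}\right)^{2} + 2809 + 2 \left(28 + \sqrt{5}\right) 53\right) - 963} = \sqrt{53 \left(\left(28 + \sqrt{5}\right)^{2} + 2809 + \left(2968 + 106 \sqrt{5}\right)\right) - 963} = \sqrt{53 \left(5777 + \left(28 + \sqrt{5}\right)^{2} + 106 \sqrt{5}\right) - 963} = \sqrt{\left(306181 + 53 \left(28 + \sqrt{5}\right)^{2} + 5618 \sqrt{5}\right) - 963} = \sqrt{305218 + 53 \left(28 + \sqrt{5}\right)^{2} + 5618 \sqrt{5}}$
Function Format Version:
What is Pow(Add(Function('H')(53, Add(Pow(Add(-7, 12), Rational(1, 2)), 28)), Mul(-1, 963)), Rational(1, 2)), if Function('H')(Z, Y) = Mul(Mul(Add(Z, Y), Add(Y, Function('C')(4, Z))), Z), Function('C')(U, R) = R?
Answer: Pow(Add(347035, Mul(8586, Pow(5, Rational(1, 2)))), Rational(1, 2)) ≈ 605.17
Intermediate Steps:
Function('H')(Z, Y) = Mul(Z, Pow(Add(Y, Z), 2)) (Function('H')(Z, Y) = Mul(Mul(Add(Z, Y), Add(Y, Z)), Z) = Mul(Mul(Add(Y, Z), Add(Y, Z)), Z) = Mul(Pow(Add(Y, Z), 2), Z) = Mul(Z, Pow(Add(Y, Z), 2)))
Pow(Add(Function('H')(53, Add(Pow(Add(-7, 12), Rational(1, 2)), 28)), Mul(-1, 963)), Rational(1, 2)) = Pow(Add(Mul(53, Add(Pow(Add(Pow(Add(-7, 12), Rational(1, 2)), 28), 2), Pow(53, 2), Mul(2, Add(Pow(Add(-7, 12), Rational(1, 2)), 28), 53))), Mul(-1, 963)), Rational(1, 2)) = Pow(Add(Mul(53, Add(Pow(Add(Pow(5, Rational(1, 2)), 28), 2), 2809, Mul(2, Add(Pow(5, Rational(1, 2)), 28), 53))), -963), Rational(1, 2)) = Pow(Add(Mul(53, Add(Pow(Add(28, Pow(5, Rational(1, 2))), 2), 2809, Mul(2, Add(28, Pow(5, Rational(1, 2))), 53))), -963), Rational(1, 2)) = Pow(Add(Mul(53, Add(Pow(Add(28, Pow(5, Rational(1, 2))), 2), 2809, Add(2968, Mul(106, Pow(5, Rational(1, 2)))))), -963), Rational(1, 2)) = Pow(Add(Mul(53, Add(5777, Pow(Add(28, Pow(5, Rational(1, 2))), 2), Mul(106, Pow(5, Rational(1, 2))))), -963), Rational(1, 2)) = Pow(Add(Add(306181, Mul(53, Pow(Add(28, Pow(5, Rational(1, 2))), 2)), Mul(5618, Pow(5, Rational(1, 2)))), -963), Rational(1, 2)) = Pow(Add(305218, Mul(53, Pow(Add(28, Pow(5, Rational(1, 2))), 2)), Mul(5618, Pow(5, Rational(1, 2)))), Rational(1, 2))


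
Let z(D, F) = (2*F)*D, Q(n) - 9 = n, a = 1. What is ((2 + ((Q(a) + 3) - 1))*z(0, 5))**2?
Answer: 0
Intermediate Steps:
Q(n) = 9 + n
z(D, F) = 2*D*F
((2 + ((Q(a) + 3) - 1))*z(0, 5))**2 = ((2 + (((9 + 1) + 3) - 1))*(2*0*5))**2 = ((2 + ((10 + 3) - 1))*0)**2 = ((2 + (13 - 1))*0)**2 = ((2 + 12)*0)**2 = (14*0)**2 = 0**2 = 0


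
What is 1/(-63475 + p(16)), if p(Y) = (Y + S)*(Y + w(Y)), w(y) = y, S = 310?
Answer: -1/53043 ≈ -1.8853e-5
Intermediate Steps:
p(Y) = 2*Y*(310 + Y) (p(Y) = (Y + 310)*(Y + Y) = (310 + Y)*(2*Y) = 2*Y*(310 + Y))
1/(-63475 + p(16)) = 1/(-63475 + 2*16*(310 + 16)) = 1/(-63475 + 2*16*326) = 1/(-63475 + 10432) = 1/(-53043) = -1/53043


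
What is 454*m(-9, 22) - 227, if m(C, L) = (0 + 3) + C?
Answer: -2951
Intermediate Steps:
m(C, L) = 3 + C
454*m(-9, 22) - 227 = 454*(3 - 9) - 227 = 454*(-6) - 227 = -2724 - 227 = -2951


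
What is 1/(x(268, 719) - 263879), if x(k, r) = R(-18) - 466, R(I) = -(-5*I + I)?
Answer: -1/264417 ≈ -3.7819e-6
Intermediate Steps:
R(I) = 4*I (R(I) = -(-4)*I = 4*I)
x(k, r) = -538 (x(k, r) = 4*(-18) - 466 = -72 - 466 = -538)
1/(x(268, 719) - 263879) = 1/(-538 - 263879) = 1/(-264417) = -1/264417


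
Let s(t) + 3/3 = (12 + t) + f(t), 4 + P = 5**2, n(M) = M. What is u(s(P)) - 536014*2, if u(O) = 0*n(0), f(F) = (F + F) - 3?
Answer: -1072028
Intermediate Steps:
f(F) = -3 + 2*F (f(F) = 2*F - 3 = -3 + 2*F)
P = 21 (P = -4 + 5**2 = -4 + 25 = 21)
s(t) = 8 + 3*t (s(t) = -1 + ((12 + t) + (-3 + 2*t)) = -1 + (9 + 3*t) = 8 + 3*t)
u(O) = 0 (u(O) = 0*0 = 0)
u(s(P)) - 536014*2 = 0 - 536014*2 = 0 - 1072028 = -1072028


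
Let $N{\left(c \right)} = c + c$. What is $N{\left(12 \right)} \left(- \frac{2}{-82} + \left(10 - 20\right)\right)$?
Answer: $- \frac{9816}{41} \approx -239.41$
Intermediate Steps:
$N{\left(c \right)} = 2 c$
$N{\left(12 \right)} \left(- \frac{2}{-82} + \left(10 - 20\right)\right) = 2 \cdot 12 \left(- \frac{2}{-82} + \left(10 - 20\right)\right) = 24 \left(\left(-2\right) \left(- \frac{1}{82}\right) - 10\right) = 24 \left(\frac{1}{41} - 10\right) = 24 \left(- \frac{409}{41}\right) = - \frac{9816}{41}$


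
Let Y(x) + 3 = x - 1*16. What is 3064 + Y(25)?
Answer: 3070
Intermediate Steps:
Y(x) = -19 + x (Y(x) = -3 + (x - 1*16) = -3 + (x - 16) = -3 + (-16 + x) = -19 + x)
3064 + Y(25) = 3064 + (-19 + 25) = 3064 + 6 = 3070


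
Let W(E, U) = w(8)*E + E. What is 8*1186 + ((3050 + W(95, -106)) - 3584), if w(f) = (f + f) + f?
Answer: 11329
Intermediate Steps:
w(f) = 3*f (w(f) = 2*f + f = 3*f)
W(E, U) = 25*E (W(E, U) = (3*8)*E + E = 24*E + E = 25*E)
8*1186 + ((3050 + W(95, -106)) - 3584) = 8*1186 + ((3050 + 25*95) - 3584) = 9488 + ((3050 + 2375) - 3584) = 9488 + (5425 - 3584) = 9488 + 1841 = 11329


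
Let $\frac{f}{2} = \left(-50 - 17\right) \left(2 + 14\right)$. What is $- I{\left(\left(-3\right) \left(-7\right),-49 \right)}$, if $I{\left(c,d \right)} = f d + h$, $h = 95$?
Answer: $-105151$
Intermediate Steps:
$f = -2144$ ($f = 2 \left(-50 - 17\right) \left(2 + 14\right) = 2 \left(\left(-67\right) 16\right) = 2 \left(-1072\right) = -2144$)
$I{\left(c,d \right)} = 95 - 2144 d$ ($I{\left(c,d \right)} = - 2144 d + 95 = 95 - 2144 d$)
$- I{\left(\left(-3\right) \left(-7\right),-49 \right)} = - (95 - -105056) = - (95 + 105056) = \left(-1\right) 105151 = -105151$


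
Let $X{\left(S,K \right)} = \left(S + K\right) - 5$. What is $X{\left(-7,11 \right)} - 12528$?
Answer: $-12529$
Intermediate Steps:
$X{\left(S,K \right)} = -5 + K + S$ ($X{\left(S,K \right)} = \left(K + S\right) - 5 = -5 + K + S$)
$X{\left(-7,11 \right)} - 12528 = \left(-5 + 11 - 7\right) - 12528 = -1 - 12528 = -12529$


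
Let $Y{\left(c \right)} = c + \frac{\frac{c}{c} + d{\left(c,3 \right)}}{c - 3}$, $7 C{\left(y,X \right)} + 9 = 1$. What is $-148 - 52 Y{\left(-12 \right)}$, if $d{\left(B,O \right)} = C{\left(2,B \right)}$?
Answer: $\frac{49928}{105} \approx 475.5$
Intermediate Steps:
$C{\left(y,X \right)} = - \frac{8}{7}$ ($C{\left(y,X \right)} = - \frac{9}{7} + \frac{1}{7} \cdot 1 = - \frac{9}{7} + \frac{1}{7} = - \frac{8}{7}$)
$d{\left(B,O \right)} = - \frac{8}{7}$
$Y{\left(c \right)} = c - \frac{1}{7 \left(-3 + c\right)}$ ($Y{\left(c \right)} = c + \frac{\frac{c}{c} - \frac{8}{7}}{c - 3} = c + \frac{1 - \frac{8}{7}}{-3 + c} = c - \frac{1}{7 \left(-3 + c\right)}$)
$-148 - 52 Y{\left(-12 \right)} = -148 - 52 \frac{- \frac{1}{7} + \left(-12\right)^{2} - -36}{-3 - 12} = -148 - 52 \frac{- \frac{1}{7} + 144 + 36}{-15} = -148 - 52 \left(\left(- \frac{1}{15}\right) \frac{1259}{7}\right) = -148 - - \frac{65468}{105} = -148 + \frac{65468}{105} = \frac{49928}{105}$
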